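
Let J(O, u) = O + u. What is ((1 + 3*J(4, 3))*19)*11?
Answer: 4598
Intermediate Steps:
((1 + 3*J(4, 3))*19)*11 = ((1 + 3*(4 + 3))*19)*11 = ((1 + 3*7)*19)*11 = ((1 + 21)*19)*11 = (22*19)*11 = 418*11 = 4598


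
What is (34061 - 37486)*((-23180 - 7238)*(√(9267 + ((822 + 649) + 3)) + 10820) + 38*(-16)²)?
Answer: 1127212134600 + 104181650*√10741 ≈ 1.1380e+12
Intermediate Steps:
(34061 - 37486)*((-23180 - 7238)*(√(9267 + ((822 + 649) + 3)) + 10820) + 38*(-16)²) = -3425*(-30418*(√(9267 + (1471 + 3)) + 10820) + 38*256) = -3425*(-30418*(√(9267 + 1474) + 10820) + 9728) = -3425*(-30418*(√10741 + 10820) + 9728) = -3425*(-30418*(10820 + √10741) + 9728) = -3425*((-329122760 - 30418*√10741) + 9728) = -3425*(-329113032 - 30418*√10741) = 1127212134600 + 104181650*√10741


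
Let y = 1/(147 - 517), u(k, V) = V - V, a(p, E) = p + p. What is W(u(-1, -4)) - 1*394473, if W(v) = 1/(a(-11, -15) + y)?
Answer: -3211405063/8141 ≈ -3.9447e+5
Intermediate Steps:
a(p, E) = 2*p
u(k, V) = 0
y = -1/370 (y = 1/(-370) = -1/370 ≈ -0.0027027)
W(v) = -370/8141 (W(v) = 1/(2*(-11) - 1/370) = 1/(-22 - 1/370) = 1/(-8141/370) = -370/8141)
W(u(-1, -4)) - 1*394473 = -370/8141 - 1*394473 = -370/8141 - 394473 = -3211405063/8141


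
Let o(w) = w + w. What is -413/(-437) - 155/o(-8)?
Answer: 74343/6992 ≈ 10.633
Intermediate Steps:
o(w) = 2*w
-413/(-437) - 155/o(-8) = -413/(-437) - 155/(2*(-8)) = -413*(-1/437) - 155/(-16) = 413/437 - 155*(-1/16) = 413/437 + 155/16 = 74343/6992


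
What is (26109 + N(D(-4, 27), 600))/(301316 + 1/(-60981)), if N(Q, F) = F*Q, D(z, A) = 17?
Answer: 2214159129/18374550995 ≈ 0.12050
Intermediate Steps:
(26109 + N(D(-4, 27), 600))/(301316 + 1/(-60981)) = (26109 + 600*17)/(301316 + 1/(-60981)) = (26109 + 10200)/(301316 - 1/60981) = 36309/(18374550995/60981) = 36309*(60981/18374550995) = 2214159129/18374550995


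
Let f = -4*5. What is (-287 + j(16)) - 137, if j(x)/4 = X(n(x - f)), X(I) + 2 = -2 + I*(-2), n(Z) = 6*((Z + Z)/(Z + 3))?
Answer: -6872/13 ≈ -528.62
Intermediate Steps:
f = -20
n(Z) = 12*Z/(3 + Z) (n(Z) = 6*((2*Z)/(3 + Z)) = 6*(2*Z/(3 + Z)) = 12*Z/(3 + Z))
X(I) = -4 - 2*I (X(I) = -2 + (-2 + I*(-2)) = -2 + (-2 - 2*I) = -4 - 2*I)
j(x) = -16 - 96*(20 + x)/(23 + x) (j(x) = 4*(-4 - 24*(x - 1*(-20))/(3 + (x - 1*(-20)))) = 4*(-4 - 24*(x + 20)/(3 + (x + 20))) = 4*(-4 - 24*(20 + x)/(3 + (20 + x))) = 4*(-4 - 24*(20 + x)/(23 + x)) = -16 - 96*(20 + x)/(23 + x))
(-287 + j(16)) - 137 = (-287 + 16*(-143 - 7*16)/(23 + 16)) - 137 = (-287 + 16*(-143 - 112)/39) - 137 = (-287 + 16*(1/39)*(-255)) - 137 = (-287 - 1360/13) - 137 = -5091/13 - 137 = -6872/13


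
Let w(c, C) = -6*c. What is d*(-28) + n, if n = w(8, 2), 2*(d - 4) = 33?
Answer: -622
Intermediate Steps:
d = 41/2 (d = 4 + (½)*33 = 4 + 33/2 = 41/2 ≈ 20.500)
n = -48 (n = -6*8 = -48)
d*(-28) + n = (41/2)*(-28) - 48 = -574 - 48 = -622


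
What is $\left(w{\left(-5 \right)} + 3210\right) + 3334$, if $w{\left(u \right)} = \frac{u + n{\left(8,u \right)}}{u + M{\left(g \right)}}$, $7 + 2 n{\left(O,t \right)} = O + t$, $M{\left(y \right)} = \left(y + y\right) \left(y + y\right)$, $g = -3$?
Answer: $\frac{202857}{31} \approx 6543.8$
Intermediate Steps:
$M{\left(y \right)} = 4 y^{2}$ ($M{\left(y \right)} = 2 y 2 y = 4 y^{2}$)
$n{\left(O,t \right)} = - \frac{7}{2} + \frac{O}{2} + \frac{t}{2}$ ($n{\left(O,t \right)} = - \frac{7}{2} + \frac{O + t}{2} = - \frac{7}{2} + \left(\frac{O}{2} + \frac{t}{2}\right) = - \frac{7}{2} + \frac{O}{2} + \frac{t}{2}$)
$w{\left(u \right)} = \frac{\frac{1}{2} + \frac{3 u}{2}}{36 + u}$ ($w{\left(u \right)} = \frac{u + \left(- \frac{7}{2} + \frac{1}{2} \cdot 8 + \frac{u}{2}\right)}{u + 4 \left(-3\right)^{2}} = \frac{u + \left(- \frac{7}{2} + 4 + \frac{u}{2}\right)}{u + 4 \cdot 9} = \frac{u + \left(\frac{1}{2} + \frac{u}{2}\right)}{u + 36} = \frac{\frac{1}{2} + \frac{3 u}{2}}{36 + u}$)
$\left(w{\left(-5 \right)} + 3210\right) + 3334 = \left(\frac{1 + 3 \left(-5\right)}{2 \left(36 - 5\right)} + 3210\right) + 3334 = \left(\frac{1 - 15}{2 \cdot 31} + 3210\right) + 3334 = \left(\frac{1}{2} \cdot \frac{1}{31} \left(-14\right) + 3210\right) + 3334 = \left(- \frac{7}{31} + 3210\right) + 3334 = \frac{99503}{31} + 3334 = \frac{202857}{31}$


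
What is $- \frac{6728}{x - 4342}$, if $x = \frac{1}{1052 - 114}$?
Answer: $\frac{6310864}{4072795} \approx 1.5495$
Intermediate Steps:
$x = \frac{1}{938} \approx 0.0010661$
$- \frac{6728}{x - 4342} = - \frac{6728}{\frac{1}{938} - 4342} = - \frac{6728}{- \frac{4072795}{938}} = \left(-6728\right) \left(- \frac{938}{4072795}\right) = \frac{6310864}{4072795}$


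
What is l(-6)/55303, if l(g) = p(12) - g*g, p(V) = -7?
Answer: -43/55303 ≈ -0.00077753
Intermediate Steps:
l(g) = -7 - g**2 (l(g) = -7 - g*g = -7 - g**2)
l(-6)/55303 = (-7 - 1*(-6)**2)/55303 = (-7 - 1*36)*(1/55303) = (-7 - 36)*(1/55303) = -43*1/55303 = -43/55303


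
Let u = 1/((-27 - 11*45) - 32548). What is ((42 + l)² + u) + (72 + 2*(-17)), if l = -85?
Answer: 62403089/33070 ≈ 1887.0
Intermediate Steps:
u = -1/33070 (u = 1/((-27 - 495) - 32548) = 1/(-522 - 32548) = 1/(-33070) = -1/33070 ≈ -3.0239e-5)
((42 + l)² + u) + (72 + 2*(-17)) = ((42 - 85)² - 1/33070) + (72 + 2*(-17)) = ((-43)² - 1/33070) + (72 - 34) = (1849 - 1/33070) + 38 = 61146429/33070 + 38 = 62403089/33070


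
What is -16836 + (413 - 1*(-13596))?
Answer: -2827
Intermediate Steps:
-16836 + (413 - 1*(-13596)) = -16836 + (413 + 13596) = -16836 + 14009 = -2827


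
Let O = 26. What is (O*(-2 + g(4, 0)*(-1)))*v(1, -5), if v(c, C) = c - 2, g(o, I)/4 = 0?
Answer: 52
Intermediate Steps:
g(o, I) = 0 (g(o, I) = 4*0 = 0)
v(c, C) = -2 + c
(O*(-2 + g(4, 0)*(-1)))*v(1, -5) = (26*(-2 + 0*(-1)))*(-2 + 1) = (26*(-2 + 0))*(-1) = (26*(-2))*(-1) = -52*(-1) = 52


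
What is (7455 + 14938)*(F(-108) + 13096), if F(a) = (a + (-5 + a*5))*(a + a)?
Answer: 3451746592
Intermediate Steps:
F(a) = 2*a*(-5 + 6*a) (F(a) = (a + (-5 + 5*a))*(2*a) = (-5 + 6*a)*(2*a) = 2*a*(-5 + 6*a))
(7455 + 14938)*(F(-108) + 13096) = (7455 + 14938)*(2*(-108)*(-5 + 6*(-108)) + 13096) = 22393*(2*(-108)*(-5 - 648) + 13096) = 22393*(2*(-108)*(-653) + 13096) = 22393*(141048 + 13096) = 22393*154144 = 3451746592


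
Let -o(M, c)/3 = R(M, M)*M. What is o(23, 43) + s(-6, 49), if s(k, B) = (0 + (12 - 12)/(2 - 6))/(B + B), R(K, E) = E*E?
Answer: -36501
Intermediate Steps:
R(K, E) = E**2
o(M, c) = -3*M**3 (o(M, c) = -3*M**2*M = -3*M**3)
s(k, B) = 0 (s(k, B) = (0 + 0/(-4))/((2*B)) = (0 + 0*(-1/4))*(1/(2*B)) = (0 + 0)*(1/(2*B)) = 0*(1/(2*B)) = 0)
o(23, 43) + s(-6, 49) = -3*23**3 + 0 = -3*12167 + 0 = -36501 + 0 = -36501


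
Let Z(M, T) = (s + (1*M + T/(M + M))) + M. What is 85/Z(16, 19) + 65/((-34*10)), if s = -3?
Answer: 172649/64396 ≈ 2.6811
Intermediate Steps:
Z(M, T) = -3 + 2*M + T/(2*M) (Z(M, T) = (-3 + (1*M + T/(M + M))) + M = (-3 + (M + T/((2*M)))) + M = (-3 + (M + (1/(2*M))*T)) + M = (-3 + (M + T/(2*M))) + M = (-3 + M + T/(2*M)) + M = -3 + 2*M + T/(2*M))
85/Z(16, 19) + 65/((-34*10)) = 85/(-3 + 2*16 + (1/2)*19/16) + 65/((-34*10)) = 85/(-3 + 32 + (1/2)*19*(1/16)) + 65/(-340) = 85/(-3 + 32 + 19/32) + 65*(-1/340) = 85/(947/32) - 13/68 = 85*(32/947) - 13/68 = 2720/947 - 13/68 = 172649/64396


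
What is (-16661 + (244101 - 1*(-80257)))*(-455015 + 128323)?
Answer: -100522148324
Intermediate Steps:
(-16661 + (244101 - 1*(-80257)))*(-455015 + 128323) = (-16661 + (244101 + 80257))*(-326692) = (-16661 + 324358)*(-326692) = 307697*(-326692) = -100522148324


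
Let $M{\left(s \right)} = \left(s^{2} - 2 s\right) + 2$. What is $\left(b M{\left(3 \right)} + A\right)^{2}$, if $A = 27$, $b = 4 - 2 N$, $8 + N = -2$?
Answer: $21609$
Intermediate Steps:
$N = -10$ ($N = -8 - 2 = -10$)
$M{\left(s \right)} = 2 + s^{2} - 2 s$
$b = 24$ ($b = 4 - -20 = 4 + 20 = 24$)
$\left(b M{\left(3 \right)} + A\right)^{2} = \left(24 \left(2 + 3^{2} - 6\right) + 27\right)^{2} = \left(24 \left(2 + 9 - 6\right) + 27\right)^{2} = \left(24 \cdot 5 + 27\right)^{2} = \left(120 + 27\right)^{2} = 147^{2} = 21609$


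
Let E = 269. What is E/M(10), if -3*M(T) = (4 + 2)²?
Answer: -269/12 ≈ -22.417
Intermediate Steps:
M(T) = -12 (M(T) = -(4 + 2)²/3 = -⅓*6² = -⅓*36 = -12)
E/M(10) = 269/(-12) = 269*(-1/12) = -269/12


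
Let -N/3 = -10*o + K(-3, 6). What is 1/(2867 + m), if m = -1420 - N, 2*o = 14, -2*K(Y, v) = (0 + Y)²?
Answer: 2/2447 ≈ 0.00081733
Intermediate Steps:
K(Y, v) = -Y²/2 (K(Y, v) = -(0 + Y)²/2 = -Y²/2)
o = 7 (o = (½)*14 = 7)
N = 447/2 (N = -3*(-10*7 - ½*(-3)²) = -3*(-70 - ½*9) = -3*(-70 - 9/2) = -3*(-149/2) = 447/2 ≈ 223.50)
m = -3287/2 (m = -1420 - 1*447/2 = -1420 - 447/2 = -3287/2 ≈ -1643.5)
1/(2867 + m) = 1/(2867 - 3287/2) = 1/(2447/2) = 2/2447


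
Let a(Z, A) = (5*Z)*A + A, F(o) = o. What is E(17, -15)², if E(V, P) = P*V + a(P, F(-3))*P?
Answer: 12852225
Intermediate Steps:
a(Z, A) = A + 5*A*Z (a(Z, A) = 5*A*Z + A = A + 5*A*Z)
E(V, P) = P*V + P*(-3 - 15*P) (E(V, P) = P*V + (-3*(1 + 5*P))*P = P*V + (-3 - 15*P)*P = P*V + P*(-3 - 15*P))
E(17, -15)² = (-15*(-3 + 17 - 15*(-15)))² = (-15*(-3 + 17 + 225))² = (-15*239)² = (-3585)² = 12852225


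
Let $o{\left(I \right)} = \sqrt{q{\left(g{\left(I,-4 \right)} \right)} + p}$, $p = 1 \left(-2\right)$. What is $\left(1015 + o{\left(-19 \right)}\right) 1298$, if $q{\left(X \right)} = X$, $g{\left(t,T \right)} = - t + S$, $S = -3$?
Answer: $1317470 + 1298 \sqrt{14} \approx 1.3223 \cdot 10^{6}$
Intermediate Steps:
$g{\left(t,T \right)} = -3 - t$ ($g{\left(t,T \right)} = - t - 3 = -3 - t$)
$p = -2$
$o{\left(I \right)} = \sqrt{-5 - I}$ ($o{\left(I \right)} = \sqrt{\left(-3 - I\right) - 2} = \sqrt{-5 - I}$)
$\left(1015 + o{\left(-19 \right)}\right) 1298 = \left(1015 + \sqrt{-5 - -19}\right) 1298 = \left(1015 + \sqrt{-5 + 19}\right) 1298 = \left(1015 + \sqrt{14}\right) 1298 = 1317470 + 1298 \sqrt{14}$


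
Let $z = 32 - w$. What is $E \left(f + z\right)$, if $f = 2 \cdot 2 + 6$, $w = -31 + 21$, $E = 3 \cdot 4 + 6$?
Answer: $936$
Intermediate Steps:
$E = 18$ ($E = 12 + 6 = 18$)
$w = -10$
$f = 10$ ($f = 4 + 6 = 10$)
$z = 42$ ($z = 32 - -10 = 32 + 10 = 42$)
$E \left(f + z\right) = 18 \left(10 + 42\right) = 18 \cdot 52 = 936$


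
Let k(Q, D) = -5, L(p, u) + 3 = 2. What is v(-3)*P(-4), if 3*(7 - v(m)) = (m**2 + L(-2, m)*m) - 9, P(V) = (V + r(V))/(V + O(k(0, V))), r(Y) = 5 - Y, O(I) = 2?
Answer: -15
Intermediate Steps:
L(p, u) = -1 (L(p, u) = -3 + 2 = -1)
P(V) = 5/(2 + V) (P(V) = (V + (5 - V))/(V + 2) = 5/(2 + V))
v(m) = 10 - m**2/3 + m/3 (v(m) = 7 - ((m**2 - m) - 9)/3 = 7 - (-9 + m**2 - m)/3 = 7 + (3 - m**2/3 + m/3) = 10 - m**2/3 + m/3)
v(-3)*P(-4) = (10 - 1/3*(-3)**2 + (1/3)*(-3))*(5/(2 - 4)) = (10 - 1/3*9 - 1)*(5/(-2)) = (10 - 3 - 1)*(5*(-1/2)) = 6*(-5/2) = -15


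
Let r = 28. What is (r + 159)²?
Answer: 34969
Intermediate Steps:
(r + 159)² = (28 + 159)² = 187² = 34969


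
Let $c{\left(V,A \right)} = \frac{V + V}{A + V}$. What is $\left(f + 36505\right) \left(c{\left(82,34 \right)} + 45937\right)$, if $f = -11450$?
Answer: $\frac{33378621770}{29} \approx 1.151 \cdot 10^{9}$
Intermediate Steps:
$c{\left(V,A \right)} = \frac{2 V}{A + V}$
$\left(f + 36505\right) \left(c{\left(82,34 \right)} + 45937\right) = \left(-11450 + 36505\right) \left(2 \cdot 82 \frac{1}{34 + 82} + 45937\right) = 25055 \left(2 \cdot 82 \cdot \frac{1}{116} + 45937\right) = 25055 \left(\frac{41}{29} + 45937\right) = 25055 \cdot \frac{1332214}{29} = \frac{33378621770}{29}$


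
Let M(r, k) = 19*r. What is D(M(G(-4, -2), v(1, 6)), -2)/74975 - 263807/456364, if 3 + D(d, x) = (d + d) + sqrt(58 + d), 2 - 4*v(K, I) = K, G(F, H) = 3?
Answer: -19728273421/34215890900 + sqrt(115)/74975 ≈ -0.57644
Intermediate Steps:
v(K, I) = 1/2 - K/4
D(d, x) = -3 + sqrt(58 + d) + 2*d (D(d, x) = -3 + ((d + d) + sqrt(58 + d)) = -3 + (2*d + sqrt(58 + d)) = -3 + (sqrt(58 + d) + 2*d) = -3 + sqrt(58 + d) + 2*d)
D(M(G(-4, -2), v(1, 6)), -2)/74975 - 263807/456364 = (-3 + sqrt(58 + 19*3) + 2*(19*3))/74975 - 263807/456364 = (-3 + sqrt(58 + 57) + 2*57)*(1/74975) - 263807*1/456364 = (-3 + sqrt(115) + 114)*(1/74975) - 263807/456364 = (111 + sqrt(115))*(1/74975) - 263807/456364 = (111/74975 + sqrt(115)/74975) - 263807/456364 = -19728273421/34215890900 + sqrt(115)/74975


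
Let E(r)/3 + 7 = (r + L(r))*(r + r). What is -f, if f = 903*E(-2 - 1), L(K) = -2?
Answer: -62307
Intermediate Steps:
E(r) = -21 + 6*r*(-2 + r) (E(r) = -21 + 3*((r - 2)*(r + r)) = -21 + 3*((-2 + r)*(2*r)) = -21 + 3*(2*r*(-2 + r)) = -21 + 6*r*(-2 + r))
f = 62307 (f = 903*(-21 - 12*(-2 - 1) + 6*(-2 - 1)²) = 903*(-21 - 12*(-3) + 6*(-3)²) = 903*(-21 + 36 + 6*9) = 903*(-21 + 36 + 54) = 903*69 = 62307)
-f = -1*62307 = -62307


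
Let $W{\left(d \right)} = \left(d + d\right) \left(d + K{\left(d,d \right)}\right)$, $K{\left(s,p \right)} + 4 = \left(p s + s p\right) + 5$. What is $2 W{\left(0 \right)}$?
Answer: $0$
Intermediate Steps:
$K{\left(s,p \right)} = 1 + 2 p s$ ($K{\left(s,p \right)} = -4 + \left(\left(p s + s p\right) + 5\right) = -4 + \left(\left(p s + p s\right) + 5\right) = -4 + \left(2 p s + 5\right) = -4 + \left(5 + 2 p s\right) = 1 + 2 p s$)
$W{\left(d \right)} = 2 d \left(1 + d + 2 d^{2}\right)$ ($W{\left(d \right)} = \left(d + d\right) \left(d + \left(1 + 2 d d\right)\right) = 2 d \left(d + \left(1 + 2 d^{2}\right)\right) = 2 d \left(1 + d + 2 d^{2}\right)$)
$2 W{\left(0 \right)} = 2 \cdot 2 \cdot 0 \left(1 + 0 + 2 \cdot 0^{2}\right) = 2 \cdot 2 \cdot 0 \left(1 + 0 + 2 \cdot 0\right) = 2 \cdot 2 \cdot 0 \left(1 + 0 + 0\right) = 2 \cdot 2 \cdot 0 \cdot 1 = 2 \cdot 0 = 0$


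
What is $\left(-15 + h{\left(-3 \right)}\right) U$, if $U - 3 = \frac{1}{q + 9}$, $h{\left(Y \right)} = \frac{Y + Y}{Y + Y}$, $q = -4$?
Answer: $- \frac{224}{5} \approx -44.8$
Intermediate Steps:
$h{\left(Y \right)} = 1$ ($h{\left(Y \right)} = \frac{2 Y}{2 Y} = 2 Y \frac{1}{2 Y} = 1$)
$U = \frac{16}{5}$ ($U = 3 + \frac{1}{-4 + 9} = 3 + \frac{1}{5} = \frac{16}{5} \approx 3.2$)
$\left(-15 + h{\left(-3 \right)}\right) U = \left(-15 + 1\right) \frac{16}{5} = \left(-14\right) \frac{16}{5} = - \frac{224}{5}$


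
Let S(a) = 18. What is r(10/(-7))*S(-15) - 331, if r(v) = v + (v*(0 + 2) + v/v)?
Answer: -2731/7 ≈ -390.14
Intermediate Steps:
r(v) = 1 + 3*v (r(v) = v + (v*2 + 1) = v + (2*v + 1) = v + (1 + 2*v) = 1 + 3*v)
r(10/(-7))*S(-15) - 331 = (1 + 3*(10/(-7)))*18 - 331 = (1 + 3*(10*(-⅐)))*18 - 331 = (1 + 3*(-10/7))*18 - 331 = (1 - 30/7)*18 - 331 = -23/7*18 - 331 = -414/7 - 331 = -2731/7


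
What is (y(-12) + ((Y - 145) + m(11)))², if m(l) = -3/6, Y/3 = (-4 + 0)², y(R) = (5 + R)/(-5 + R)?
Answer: 10896601/1156 ≈ 9426.1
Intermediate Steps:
y(R) = (5 + R)/(-5 + R)
Y = 48 (Y = 3*(-4 + 0)² = 3*(-4)² = 3*16 = 48)
m(l) = -½ (m(l) = -3*⅙ = -½)
(y(-12) + ((Y - 145) + m(11)))² = ((5 - 12)/(-5 - 12) + ((48 - 145) - ½))² = (-7/(-17) + (-97 - ½))² = (-1/17*(-7) - 195/2)² = (7/17 - 195/2)² = (-3301/34)² = 10896601/1156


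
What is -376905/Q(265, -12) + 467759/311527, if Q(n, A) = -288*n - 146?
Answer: 153183743629/23821223582 ≈ 6.4306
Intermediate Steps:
Q(n, A) = -146 - 288*n
-376905/Q(265, -12) + 467759/311527 = -376905/(-146 - 288*265) + 467759/311527 = -376905/(-146 - 76320) + 467759*(1/311527) = -376905/(-76466) + 467759/311527 = -376905*(-1/76466) + 467759/311527 = 376905/76466 + 467759/311527 = 153183743629/23821223582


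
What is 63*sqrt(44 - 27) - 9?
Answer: -9 + 63*sqrt(17) ≈ 250.76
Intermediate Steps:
63*sqrt(44 - 27) - 9 = 63*sqrt(17) - 9 = -9 + 63*sqrt(17)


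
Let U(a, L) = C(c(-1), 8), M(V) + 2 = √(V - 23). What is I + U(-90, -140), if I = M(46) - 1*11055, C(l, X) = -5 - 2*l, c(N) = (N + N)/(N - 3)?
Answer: -11063 + √23 ≈ -11058.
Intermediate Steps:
c(N) = 2*N/(-3 + N) (c(N) = (2*N)/(-3 + N) = 2*N/(-3 + N))
M(V) = -2 + √(-23 + V) (M(V) = -2 + √(V - 23) = -2 + √(-23 + V))
U(a, L) = -6 (U(a, L) = -5 - 4*(-1)/(-3 - 1) = -5 - 4*(-1)/(-4) = -5 - 4*(-1)*(-1)/4 = -5 - 2*½ = -5 - 1 = -6)
I = -11057 + √23 (I = (-2 + √(-23 + 46)) - 1*11055 = (-2 + √23) - 11055 = -11057 + √23 ≈ -11052.)
I + U(-90, -140) = (-11057 + √23) - 6 = -11063 + √23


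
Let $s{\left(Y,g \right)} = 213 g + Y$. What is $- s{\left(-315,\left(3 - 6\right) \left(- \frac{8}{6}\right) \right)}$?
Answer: $-537$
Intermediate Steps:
$s{\left(Y,g \right)} = Y + 213 g$
$- s{\left(-315,\left(3 - 6\right) \left(- \frac{8}{6}\right) \right)} = - (-315 + 213 \left(3 - 6\right) \left(- \frac{8}{6}\right)) = - (-315 + 213 \left(- 3 \left(\left(-8\right) \frac{1}{6}\right)\right)) = - (-315 + 213 \left(\left(-3\right) \left(- \frac{4}{3}\right)\right)) = - (-315 + 213 \cdot 4) = - (-315 + 852) = \left(-1\right) 537 = -537$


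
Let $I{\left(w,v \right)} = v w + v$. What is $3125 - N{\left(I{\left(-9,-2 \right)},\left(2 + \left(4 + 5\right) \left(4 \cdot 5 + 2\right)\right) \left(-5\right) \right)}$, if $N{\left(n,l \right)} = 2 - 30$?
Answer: $3153$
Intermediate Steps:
$I{\left(w,v \right)} = v + v w$
$N{\left(n,l \right)} = -28$ ($N{\left(n,l \right)} = 2 - 30 = -28$)
$3125 - N{\left(I{\left(-9,-2 \right)},\left(2 + \left(4 + 5\right) \left(4 \cdot 5 + 2\right)\right) \left(-5\right) \right)} = 3125 - -28 = 3125 + 28 = 3153$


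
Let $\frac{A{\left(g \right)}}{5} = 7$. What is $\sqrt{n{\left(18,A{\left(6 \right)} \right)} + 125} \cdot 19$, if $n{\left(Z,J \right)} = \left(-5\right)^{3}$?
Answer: $0$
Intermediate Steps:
$A{\left(g \right)} = 35$ ($A{\left(g \right)} = 5 \cdot 7 = 35$)
$n{\left(Z,J \right)} = -125$
$\sqrt{n{\left(18,A{\left(6 \right)} \right)} + 125} \cdot 19 = \sqrt{-125 + 125} \cdot 19 = \sqrt{0} \cdot 19 = 0 \cdot 19 = 0$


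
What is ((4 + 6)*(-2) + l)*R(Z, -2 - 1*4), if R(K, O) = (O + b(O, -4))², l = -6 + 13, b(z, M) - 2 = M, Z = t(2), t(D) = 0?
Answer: -832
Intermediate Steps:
Z = 0
b(z, M) = 2 + M
l = 7
R(K, O) = (-2 + O)² (R(K, O) = (O + (2 - 4))² = (O - 2)² = (-2 + O)²)
((4 + 6)*(-2) + l)*R(Z, -2 - 1*4) = ((4 + 6)*(-2) + 7)*(-2 + (-2 - 1*4))² = (10*(-2) + 7)*(-2 + (-2 - 4))² = (-20 + 7)*(-2 - 6)² = -13*(-8)² = -13*64 = -832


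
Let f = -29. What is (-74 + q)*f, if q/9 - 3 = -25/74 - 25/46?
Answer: 1355663/851 ≈ 1593.0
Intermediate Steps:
q = 16227/851 (q = 27 + 9*(-25/74 - 25/46) = 27 + 9*(-750/851) = 27 - 6750/851 = 16227/851 ≈ 19.068)
(-74 + q)*f = (-74 + 16227/851)*(-29) = -46747/851*(-29) = 1355663/851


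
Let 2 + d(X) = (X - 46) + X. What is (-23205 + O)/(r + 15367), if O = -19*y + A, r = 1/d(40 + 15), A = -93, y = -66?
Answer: -455576/317585 ≈ -1.4345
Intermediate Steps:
d(X) = -48 + 2*X (d(X) = -2 + ((X - 46) + X) = -2 + ((-46 + X) + X) = -2 + (-46 + 2*X) = -48 + 2*X)
r = 1/62 (r = 1/(-48 + 2*(40 + 15)) = 1/(-48 + 2*55) = 1/(-48 + 110) = 1/62 ≈ 0.016129)
O = 1161 (O = -19*(-66) - 93 = 1254 - 93 = 1161)
(-23205 + O)/(r + 15367) = (-23205 + 1161)/(1/62 + 15367) = -22044/952755/62 = -22044*62/952755 = -455576/317585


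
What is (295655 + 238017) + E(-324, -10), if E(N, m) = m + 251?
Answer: 533913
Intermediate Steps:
E(N, m) = 251 + m
(295655 + 238017) + E(-324, -10) = (295655 + 238017) + (251 - 10) = 533672 + 241 = 533913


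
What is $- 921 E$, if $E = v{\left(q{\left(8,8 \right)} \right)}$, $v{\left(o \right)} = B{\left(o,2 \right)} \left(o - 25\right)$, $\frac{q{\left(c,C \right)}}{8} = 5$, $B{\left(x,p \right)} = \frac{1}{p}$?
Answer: $- \frac{13815}{2} \approx -6907.5$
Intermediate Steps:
$q{\left(c,C \right)} = 40$ ($q{\left(c,C \right)} = 8 \cdot 5 = 40$)
$v{\left(o \right)} = - \frac{25}{2} + \frac{o}{2}$ ($v{\left(o \right)} = \frac{o - 25}{2} = \frac{-25 + o}{2} = - \frac{25}{2} + \frac{o}{2}$)
$E = \frac{15}{2}$ ($E = - \frac{25}{2} + \frac{1}{2} \cdot 40 = - \frac{25}{2} + 20 = \frac{15}{2} \approx 7.5$)
$- 921 E = \left(-921\right) \frac{15}{2} = - \frac{13815}{2}$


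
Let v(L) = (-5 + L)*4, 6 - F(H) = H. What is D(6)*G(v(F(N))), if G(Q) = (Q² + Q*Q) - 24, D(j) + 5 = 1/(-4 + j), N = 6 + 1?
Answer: -5076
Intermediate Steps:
N = 7
F(H) = 6 - H
v(L) = -20 + 4*L
D(j) = -5 + 1/(-4 + j)
G(Q) = -24 + 2*Q² (G(Q) = (Q² + Q²) - 24 = 2*Q² - 24 = -24 + 2*Q²)
D(6)*G(v(F(N))) = ((21 - 5*6)/(-4 + 6))*(-24 + 2*(-20 + 4*(6 - 1*7))²) = ((21 - 30)/2)*(-24 + 2*(-20 + 4*(6 - 7))²) = ((½)*(-9))*(-24 + 2*(-20 + 4*(-1))²) = -9*(-24 + 2*(-20 - 4)²)/2 = -9*(-24 + 2*(-24)²)/2 = -9*(-24 + 2*576)/2 = -9*(-24 + 1152)/2 = -9/2*1128 = -5076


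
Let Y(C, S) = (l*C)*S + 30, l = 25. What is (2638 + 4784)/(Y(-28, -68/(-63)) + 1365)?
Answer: 66798/5755 ≈ 11.607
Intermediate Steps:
Y(C, S) = 30 + 25*C*S (Y(C, S) = (25*C)*S + 30 = 25*C*S + 30 = 30 + 25*C*S)
(2638 + 4784)/(Y(-28, -68/(-63)) + 1365) = (2638 + 4784)/((30 + 25*(-28)*(-68/(-63))) + 1365) = 7422/((30 + 25*(-28)*(-68*(-1/63))) + 1365) = 7422/((30 + 25*(-28)*(68/63)) + 1365) = 7422/((30 - 6800/9) + 1365) = 7422/(-6530/9 + 1365) = 7422/(5755/9) = 7422*(9/5755) = 66798/5755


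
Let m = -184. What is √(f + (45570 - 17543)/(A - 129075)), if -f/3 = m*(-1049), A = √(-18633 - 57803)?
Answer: √((74740648627 - 1158096*I*√19109)/(-129075 + 2*I*√19109)) ≈ 0.e-7 - 760.95*I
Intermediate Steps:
A = 2*I*√19109 (A = √(-76436) = 2*I*√19109 ≈ 276.47*I)
f = -579048 (f = -(-552)*(-1049) = -3*193016 = -579048)
√(f + (45570 - 17543)/(A - 129075)) = √(-579048 + (45570 - 17543)/(2*I*√19109 - 129075)) = √(-579048 + 28027/(-129075 + 2*I*√19109))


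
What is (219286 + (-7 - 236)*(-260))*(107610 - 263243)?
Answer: -43961030978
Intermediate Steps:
(219286 + (-7 - 236)*(-260))*(107610 - 263243) = (219286 - 243*(-260))*(-155633) = (219286 + 63180)*(-155633) = 282466*(-155633) = -43961030978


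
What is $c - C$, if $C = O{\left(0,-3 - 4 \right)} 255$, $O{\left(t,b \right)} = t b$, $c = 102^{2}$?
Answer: $10404$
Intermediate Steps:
$c = 10404$
$O{\left(t,b \right)} = b t$
$C = 0$ ($C = \left(-3 - 4\right) 0 \cdot 255 = \left(-7\right) 0 \cdot 255 = 0 \cdot 255 = 0$)
$c - C = 10404 - 0 = 10404 + 0 = 10404$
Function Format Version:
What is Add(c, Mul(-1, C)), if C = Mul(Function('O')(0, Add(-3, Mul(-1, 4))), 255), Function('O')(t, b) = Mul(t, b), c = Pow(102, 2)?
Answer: 10404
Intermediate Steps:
c = 10404
Function('O')(t, b) = Mul(b, t)
C = 0 (C = Mul(Mul(Add(-3, Mul(-1, 4)), 0), 255) = Mul(Mul(Add(-3, -4), 0), 255) = Mul(Mul(-7, 0), 255) = Mul(0, 255) = 0)
Add(c, Mul(-1, C)) = Add(10404, Mul(-1, 0)) = Add(10404, 0) = 10404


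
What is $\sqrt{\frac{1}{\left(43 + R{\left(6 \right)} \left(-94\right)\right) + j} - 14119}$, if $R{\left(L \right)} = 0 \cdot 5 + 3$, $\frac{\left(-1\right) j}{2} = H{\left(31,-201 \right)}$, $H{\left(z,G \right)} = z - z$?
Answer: $\frac{3 i \sqrt{89610182}}{239} \approx 118.82 i$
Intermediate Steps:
$H{\left(z,G \right)} = 0$
$j = 0$ ($j = \left(-2\right) 0 = 0$)
$R{\left(L \right)} = 3$ ($R{\left(L \right)} = 0 + 3 = 3$)
$\sqrt{\frac{1}{\left(43 + R{\left(6 \right)} \left(-94\right)\right) + j} - 14119} = \sqrt{\frac{1}{\left(43 + 3 \left(-94\right)\right) + 0} - 14119} = \sqrt{\frac{1}{\left(43 - 282\right) + 0} - 14119} = \sqrt{\frac{1}{-239 + 0} - 14119} = \sqrt{\frac{1}{-239} - 14119} = \sqrt{- \frac{1}{239} - 14119} = \sqrt{- \frac{3374442}{239}} = \frac{3 i \sqrt{89610182}}{239}$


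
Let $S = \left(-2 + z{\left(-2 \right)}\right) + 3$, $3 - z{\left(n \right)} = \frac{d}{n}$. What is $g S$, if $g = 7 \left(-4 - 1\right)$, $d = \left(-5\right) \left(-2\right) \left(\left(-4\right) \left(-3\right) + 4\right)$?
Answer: $-2940$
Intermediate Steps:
$d = 160$ ($d = 10 \left(12 + 4\right) = 10 \cdot 16 = 160$)
$g = -35$ ($g = 7 \left(-5\right) = -35$)
$z{\left(n \right)} = 3 - \frac{160}{n}$
$S = 84$ ($S = \left(-2 - \left(-3 + \frac{160}{-2}\right)\right) + 3 = \left(-2 + \left(3 - -80\right)\right) + 3 = \left(-2 + \left(3 + 80\right)\right) + 3 = \left(-2 + 83\right) + 3 = 81 + 3 = 84$)
$g S = \left(-35\right) 84 = -2940$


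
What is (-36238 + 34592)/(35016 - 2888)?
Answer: -823/16064 ≈ -0.051233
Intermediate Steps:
(-36238 + 34592)/(35016 - 2888) = -1646/32128 = -1646*1/32128 = -823/16064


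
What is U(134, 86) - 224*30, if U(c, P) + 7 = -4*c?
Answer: -7263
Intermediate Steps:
U(c, P) = -7 - 4*c
U(134, 86) - 224*30 = (-7 - 4*134) - 224*30 = (-7 - 536) - 6720 = -543 - 6720 = -7263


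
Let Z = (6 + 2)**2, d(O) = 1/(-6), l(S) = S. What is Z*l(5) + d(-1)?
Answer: 1919/6 ≈ 319.83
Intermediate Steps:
d(O) = -1/6
Z = 64 (Z = 8**2 = 64)
Z*l(5) + d(-1) = 64*5 - 1/6 = 320 - 1/6 = 1919/6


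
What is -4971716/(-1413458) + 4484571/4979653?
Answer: 2221155232219/502752169291 ≈ 4.4180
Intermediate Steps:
-4971716/(-1413458) + 4484571/4979653 = -4971716*(-1/1413458) + 4484571*(1/4979653) = 2485858/706729 + 640653/711379 = 2221155232219/502752169291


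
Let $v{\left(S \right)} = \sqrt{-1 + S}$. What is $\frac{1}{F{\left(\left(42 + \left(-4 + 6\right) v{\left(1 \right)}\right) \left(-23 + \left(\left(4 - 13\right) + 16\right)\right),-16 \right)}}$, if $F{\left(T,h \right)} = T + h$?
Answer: $- \frac{1}{688} \approx -0.0014535$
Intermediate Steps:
$\frac{1}{F{\left(\left(42 + \left(-4 + 6\right) v{\left(1 \right)}\right) \left(-23 + \left(\left(4 - 13\right) + 16\right)\right),-16 \right)}} = \frac{1}{\left(42 + \left(-4 + 6\right) \sqrt{-1 + 1}\right) \left(-23 + \left(\left(4 - 13\right) + 16\right)\right) - 16} = \frac{1}{\left(42 + 2 \sqrt{0}\right) \left(-23 + \left(-9 + 16\right)\right) - 16} = \frac{1}{\left(42 + 2 \cdot 0\right) \left(-23 + 7\right) - 16} = \frac{1}{\left(42 + 0\right) \left(-16\right) - 16} = \frac{1}{42 \left(-16\right) - 16} = \frac{1}{-672 - 16} = \frac{1}{-688} = - \frac{1}{688}$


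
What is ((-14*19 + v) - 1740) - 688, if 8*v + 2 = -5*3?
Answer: -21569/8 ≈ -2696.1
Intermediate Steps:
v = -17/8 (v = -1/4 + (-5*3)/8 = -1/4 + (1/8)*(-15) = -1/4 - 15/8 = -17/8 ≈ -2.1250)
((-14*19 + v) - 1740) - 688 = ((-14*19 - 17/8) - 1740) - 688 = ((-266 - 17/8) - 1740) - 688 = (-2145/8 - 1740) - 688 = -16065/8 - 688 = -21569/8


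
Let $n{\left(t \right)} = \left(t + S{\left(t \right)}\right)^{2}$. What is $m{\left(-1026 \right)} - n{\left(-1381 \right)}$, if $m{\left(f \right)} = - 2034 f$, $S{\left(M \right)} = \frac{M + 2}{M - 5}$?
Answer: $\frac{7153556255}{39204} \approx 1.8247 \cdot 10^{5}$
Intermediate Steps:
$S{\left(M \right)} = \frac{2 + M}{-5 + M}$
$n{\left(t \right)} = \left(t + \frac{2 + t}{-5 + t}\right)^{2}$
$m{\left(-1026 \right)} - n{\left(-1381 \right)} = \left(-2034\right) \left(-1026\right) - \frac{\left(2 - 1381 - 1381 \left(-5 - 1381\right)\right)^{2}}{\left(-5 - 1381\right)^{2}} = 2086884 - \frac{\left(2 - 1381 - -1914066\right)^{2}}{1920996} = 2086884 - \frac{\left(2 - 1381 + 1914066\right)^{2}}{1920996} = 2086884 - \frac{1912687^{2}}{1920996} = 2086884 - \frac{1}{1920996} \cdot 3658371559969 = 2086884 - \frac{74660644081}{39204} = \frac{7153556255}{39204}$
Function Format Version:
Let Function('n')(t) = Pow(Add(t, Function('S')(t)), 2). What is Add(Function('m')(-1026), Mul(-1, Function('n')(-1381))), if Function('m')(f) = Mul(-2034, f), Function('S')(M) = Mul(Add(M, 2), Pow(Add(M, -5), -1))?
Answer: Rational(7153556255, 39204) ≈ 1.8247e+5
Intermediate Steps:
Function('S')(M) = Mul(Pow(Add(-5, M), -1), Add(2, M)) (Function('S')(M) = Mul(Add(2, M), Pow(Add(-5, M), -1)) = Mul(Pow(Add(-5, M), -1), Add(2, M)))
Function('n')(t) = Pow(Add(t, Mul(Pow(Add(-5, t), -1), Add(2, t))), 2)
Add(Function('m')(-1026), Mul(-1, Function('n')(-1381))) = Add(Mul(-2034, -1026), Mul(-1, Mul(Pow(Add(-5, -1381), -2), Pow(Add(2, -1381, Mul(-1381, Add(-5, -1381))), 2)))) = Add(2086884, Mul(-1, Mul(Pow(-1386, -2), Pow(Add(2, -1381, Mul(-1381, -1386)), 2)))) = Add(2086884, Mul(-1, Mul(Rational(1, 1920996), Pow(Add(2, -1381, 1914066), 2)))) = Add(2086884, Mul(-1, Mul(Rational(1, 1920996), Pow(1912687, 2)))) = Add(2086884, Mul(-1, Mul(Rational(1, 1920996), 3658371559969))) = Add(2086884, Mul(-1, Rational(74660644081, 39204))) = Add(2086884, Rational(-74660644081, 39204)) = Rational(7153556255, 39204)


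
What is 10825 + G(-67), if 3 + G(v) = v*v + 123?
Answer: 15434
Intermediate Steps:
G(v) = 120 + v**2 (G(v) = -3 + (v*v + 123) = -3 + (v**2 + 123) = -3 + (123 + v**2) = 120 + v**2)
10825 + G(-67) = 10825 + (120 + (-67)**2) = 10825 + (120 + 4489) = 10825 + 4609 = 15434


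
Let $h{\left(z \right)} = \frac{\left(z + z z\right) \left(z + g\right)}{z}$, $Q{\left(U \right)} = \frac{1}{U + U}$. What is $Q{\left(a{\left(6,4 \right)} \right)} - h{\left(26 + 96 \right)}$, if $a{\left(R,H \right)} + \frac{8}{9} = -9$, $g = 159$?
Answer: $- \frac{6152223}{178} \approx -34563.0$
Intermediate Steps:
$a{\left(R,H \right)} = - \frac{89}{9}$ ($a{\left(R,H \right)} = - \frac{8}{9} - 9 = - \frac{89}{9}$)
$Q{\left(U \right)} = \frac{1}{2 U}$
$h{\left(z \right)} = \frac{\left(159 + z\right) \left(z + z^{2}\right)}{z}$ ($h{\left(z \right)} = \frac{\left(z + z z\right) \left(z + 159\right)}{z} = \frac{\left(z + z^{2}\right) \left(159 + z\right)}{z} = \frac{\left(159 + z\right) \left(z + z^{2}\right)}{z}$)
$Q{\left(a{\left(6,4 \right)} \right)} - h{\left(26 + 96 \right)} = \frac{1}{2 \left(- \frac{89}{9}\right)} - \left(159 + \left(26 + 96\right)^{2} + 160 \left(26 + 96\right)\right) = \frac{1}{2} \left(- \frac{9}{89}\right) - \left(159 + 122^{2} + 160 \cdot 122\right) = - \frac{9}{178} - \left(159 + 14884 + 19520\right) = - \frac{9}{178} - 34563 = - \frac{6152223}{178}$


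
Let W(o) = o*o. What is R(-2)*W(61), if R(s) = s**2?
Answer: 14884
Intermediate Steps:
W(o) = o**2
R(-2)*W(61) = (-2)**2*61**2 = 4*3721 = 14884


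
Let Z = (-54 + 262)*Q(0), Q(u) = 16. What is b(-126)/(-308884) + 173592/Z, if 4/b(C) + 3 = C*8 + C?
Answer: 1905178211039/36524915232 ≈ 52.161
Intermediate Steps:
Z = 3328 (Z = (-54 + 262)*16 = 208*16 = 3328)
b(C) = 4/(-3 + 9*C) (b(C) = 4/(-3 + (C*8 + C)) = 4/(-3 + (8*C + C)) = 4/(-3 + 9*C))
b(-126)/(-308884) + 173592/Z = (4/(3*(-1 + 3*(-126))))/(-308884) + 173592/3328 = (4/(3*(-1 - 378)))*(-1/308884) + 173592*(1/3328) = ((4/3)/(-379))*(-1/308884) + 21699/416 = ((4/3)*(-1/379))*(-1/308884) + 21699/416 = -4/1137*(-1/308884) + 21699/416 = 1/87800277 + 21699/416 = 1905178211039/36524915232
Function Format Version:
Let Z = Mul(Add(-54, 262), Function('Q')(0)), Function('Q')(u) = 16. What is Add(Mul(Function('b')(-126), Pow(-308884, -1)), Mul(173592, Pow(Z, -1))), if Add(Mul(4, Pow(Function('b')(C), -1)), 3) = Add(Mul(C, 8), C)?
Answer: Rational(1905178211039, 36524915232) ≈ 52.161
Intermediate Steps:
Z = 3328 (Z = Mul(Add(-54, 262), 16) = Mul(208, 16) = 3328)
Function('b')(C) = Mul(4, Pow(Add(-3, Mul(9, C)), -1)) (Function('b')(C) = Mul(4, Pow(Add(-3, Add(Mul(C, 8), C)), -1)) = Mul(4, Pow(Add(-3, Add(Mul(8, C), C)), -1)) = Mul(4, Pow(Add(-3, Mul(9, C)), -1)))
Add(Mul(Function('b')(-126), Pow(-308884, -1)), Mul(173592, Pow(Z, -1))) = Add(Mul(Mul(Rational(4, 3), Pow(Add(-1, Mul(3, -126)), -1)), Pow(-308884, -1)), Mul(173592, Pow(3328, -1))) = Add(Mul(Mul(Rational(4, 3), Pow(Add(-1, -378), -1)), Rational(-1, 308884)), Mul(173592, Rational(1, 3328))) = Add(Mul(Mul(Rational(4, 3), Pow(-379, -1)), Rational(-1, 308884)), Rational(21699, 416)) = Add(Mul(Mul(Rational(4, 3), Rational(-1, 379)), Rational(-1, 308884)), Rational(21699, 416)) = Add(Mul(Rational(-4, 1137), Rational(-1, 308884)), Rational(21699, 416)) = Add(Rational(1, 87800277), Rational(21699, 416)) = Rational(1905178211039, 36524915232)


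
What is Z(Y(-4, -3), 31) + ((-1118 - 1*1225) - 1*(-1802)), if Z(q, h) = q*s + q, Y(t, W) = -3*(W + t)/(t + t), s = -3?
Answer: -2143/4 ≈ -535.75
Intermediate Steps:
Y(t, W) = -3*(W + t)/(2*t)
Z(q, h) = -2*q (Z(q, h) = q*(-3) + q = -3*q + q = -2*q)
Z(Y(-4, -3), 31) + ((-1118 - 1*1225) - 1*(-1802)) = -3*(-1*(-3) - 1*(-4))/(-4) + ((-1118 - 1*1225) - 1*(-1802)) = -3*(-1)*(3 + 4)/4 + ((-1118 - 1225) + 1802) = -3*(-1)*7/4 + (-2343 + 1802) = -2*(-21/8) - 541 = 21/4 - 541 = -2143/4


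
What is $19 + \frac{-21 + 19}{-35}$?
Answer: $\frac{667}{35} \approx 19.057$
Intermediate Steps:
$19 + \frac{-21 + 19}{-35} = 19 - - \frac{2}{35} = 19 + \frac{2}{35} = \frac{667}{35}$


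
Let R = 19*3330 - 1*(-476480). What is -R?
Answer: -539750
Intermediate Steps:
R = 539750 (R = 63270 + 476480 = 539750)
-R = -1*539750 = -539750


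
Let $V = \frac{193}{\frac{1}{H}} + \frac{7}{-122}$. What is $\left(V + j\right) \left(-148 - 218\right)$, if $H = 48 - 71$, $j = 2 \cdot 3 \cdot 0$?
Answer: $1624695$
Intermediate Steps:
$j = 0$ ($j = 6 \cdot 0 = 0$)
$H = -23$
$V = - \frac{541565}{122}$ ($V = \frac{193}{\frac{1}{-23}} + \frac{7}{-122} = \frac{193}{- \frac{1}{23}} + 7 \left(- \frac{1}{122}\right) = 193 \left(-23\right) - \frac{7}{122} = -4439 - \frac{7}{122} = - \frac{541565}{122} \approx -4439.1$)
$\left(V + j\right) \left(-148 - 218\right) = \left(- \frac{541565}{122} + 0\right) \left(-148 - 218\right) = \left(- \frac{541565}{122}\right) \left(-366\right) = 1624695$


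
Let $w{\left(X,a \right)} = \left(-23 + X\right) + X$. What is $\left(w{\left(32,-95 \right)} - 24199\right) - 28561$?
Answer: $-52719$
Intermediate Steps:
$w{\left(X,a \right)} = -23 + 2 X$
$\left(w{\left(32,-95 \right)} - 24199\right) - 28561 = \left(\left(-23 + 2 \cdot 32\right) - 24199\right) - 28561 = \left(\left(-23 + 64\right) - 24199\right) - 28561 = \left(41 - 24199\right) - 28561 = -24158 - 28561 = -52719$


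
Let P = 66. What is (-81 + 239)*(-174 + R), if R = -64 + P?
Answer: -27176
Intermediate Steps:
R = 2 (R = -64 + 66 = 2)
(-81 + 239)*(-174 + R) = (-81 + 239)*(-174 + 2) = 158*(-172) = -27176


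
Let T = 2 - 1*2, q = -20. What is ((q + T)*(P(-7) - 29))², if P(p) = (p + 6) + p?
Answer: 547600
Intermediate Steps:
T = 0 (T = 2 - 2 = 0)
P(p) = 6 + 2*p (P(p) = (6 + p) + p = 6 + 2*p)
((q + T)*(P(-7) - 29))² = ((-20 + 0)*((6 + 2*(-7)) - 29))² = (-20*((6 - 14) - 29))² = (-20*(-8 - 29))² = (-20*(-37))² = 740² = 547600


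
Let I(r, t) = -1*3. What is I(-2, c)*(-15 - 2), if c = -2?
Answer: 51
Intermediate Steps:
I(r, t) = -3
I(-2, c)*(-15 - 2) = -3*(-15 - 2) = -3*(-17) = 51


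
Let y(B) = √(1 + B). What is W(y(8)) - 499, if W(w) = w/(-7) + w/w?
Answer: -3489/7 ≈ -498.43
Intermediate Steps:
W(w) = 1 - w/7 (W(w) = w*(-⅐) + 1 = -w/7 + 1 = 1 - w/7)
W(y(8)) - 499 = (1 - √(1 + 8)/7) - 499 = (1 - √9/7) - 499 = (1 - ⅐*3) - 499 = (1 - 3/7) - 499 = 4/7 - 499 = -3489/7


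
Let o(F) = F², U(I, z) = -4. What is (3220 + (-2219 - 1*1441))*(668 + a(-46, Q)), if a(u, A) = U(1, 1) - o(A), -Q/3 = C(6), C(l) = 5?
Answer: -193160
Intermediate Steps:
Q = -15 (Q = -3*5 = -15)
a(u, A) = -4 - A²
(3220 + (-2219 - 1*1441))*(668 + a(-46, Q)) = (3220 + (-2219 - 1*1441))*(668 + (-4 - 1*(-15)²)) = (3220 + (-2219 - 1441))*(668 + (-4 - 1*225)) = (3220 - 3660)*(668 + (-4 - 225)) = -440*(668 - 229) = -440*439 = -193160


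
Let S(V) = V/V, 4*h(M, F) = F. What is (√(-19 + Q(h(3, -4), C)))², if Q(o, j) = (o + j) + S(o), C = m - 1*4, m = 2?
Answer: -21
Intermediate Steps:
h(M, F) = F/4
S(V) = 1
C = -2 (C = 2 - 1*4 = 2 - 4 = -2)
Q(o, j) = 1 + j + o (Q(o, j) = (o + j) + 1 = (j + o) + 1 = 1 + j + o)
(√(-19 + Q(h(3, -4), C)))² = (√(-19 + (1 - 2 + (¼)*(-4))))² = (√(-19 + (1 - 2 - 1)))² = (√(-19 - 2))² = (√(-21))² = (I*√21)² = -21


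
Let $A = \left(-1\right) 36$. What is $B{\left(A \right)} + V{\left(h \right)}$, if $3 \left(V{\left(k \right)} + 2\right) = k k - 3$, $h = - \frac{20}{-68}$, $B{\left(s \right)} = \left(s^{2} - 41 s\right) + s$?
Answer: $\frac{2369536}{867} \approx 2733.0$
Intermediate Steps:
$A = -36$
$B{\left(s \right)} = s^{2} - 40 s$
$h = \frac{5}{17}$ ($h = \left(-20\right) \left(- \frac{1}{68}\right) = \frac{5}{17} \approx 0.29412$)
$V{\left(k \right)} = -3 + \frac{k^{2}}{3}$ ($V{\left(k \right)} = -2 + \frac{k k - 3}{3} = -2 + \frac{k^{2} - 3}{3} = -2 + \frac{-3 + k^{2}}{3} = -2 + \left(-1 + \frac{k^{2}}{3}\right) = -3 + \frac{k^{2}}{3}$)
$B{\left(A \right)} + V{\left(h \right)} = - 36 \left(-40 - 36\right) - \left(3 - \frac{\left(\frac{5}{17}\right)^{2}}{3}\right) = \left(-36\right) \left(-76\right) + \left(-3 + \frac{1}{3} \cdot \frac{25}{289}\right) = 2736 + \left(-3 + \frac{25}{867}\right) = 2736 - \frac{2576}{867} = \frac{2369536}{867}$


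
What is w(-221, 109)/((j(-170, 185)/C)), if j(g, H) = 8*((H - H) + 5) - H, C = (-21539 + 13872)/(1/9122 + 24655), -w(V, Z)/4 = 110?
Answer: -362033936/383657907 ≈ -0.94364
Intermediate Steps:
w(V, Z) = -440 (w(V, Z) = -4*110 = -440)
C = -4114022/13229583 (C = -7667/(1/9122 + 24655) = -7667/224902911/9122 = -7667*9122/224902911 = -4114022/13229583 ≈ -0.31097)
j(g, H) = 40 - H (j(g, H) = 8*(0 + 5) - H = 8*5 - H = 40 - H)
w(-221, 109)/((j(-170, 185)/C)) = -440*(-4114022/(13229583*(40 - 1*185))) = -440*(-4114022/(13229583*(40 - 185))) = -440/((-145*(-13229583/4114022))) = -440/1918289535/4114022 = -440*4114022/1918289535 = -362033936/383657907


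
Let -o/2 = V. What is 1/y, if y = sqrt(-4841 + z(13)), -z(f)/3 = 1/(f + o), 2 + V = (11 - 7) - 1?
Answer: -I*sqrt(585794)/53254 ≈ -0.014372*I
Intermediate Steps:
V = 1 (V = -2 + ((11 - 7) - 1) = -2 + (4 - 1) = -2 + 3 = 1)
o = -2 (o = -2*1 = -2)
z(f) = -3/(-2 + f) (z(f) = -3/(f - 2) = -3/(-2 + f))
y = I*sqrt(585794)/11 (y = sqrt(-4841 - 3/(-2 + 13)) = sqrt(-4841 - 3/11) = sqrt(-53254/11) = I*sqrt(585794)/11 ≈ 69.579*I)
1/y = 1/(I*sqrt(585794)/11) = -I*sqrt(585794)/53254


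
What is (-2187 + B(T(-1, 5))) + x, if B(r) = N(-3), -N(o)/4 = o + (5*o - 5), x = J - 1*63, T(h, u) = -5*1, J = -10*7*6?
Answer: -2578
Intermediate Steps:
J = -420 (J = -70*6 = -420)
T(h, u) = -5
x = -483 (x = -420 - 1*63 = -420 - 63 = -483)
N(o) = 20 - 24*o (N(o) = -4*(o + (5*o - 5)) = -4*(o + (-5 + 5*o)) = -4*(-5 + 6*o) = 20 - 24*o)
B(r) = 92 (B(r) = 20 - 24*(-3) = 20 + 72 = 92)
(-2187 + B(T(-1, 5))) + x = (-2187 + 92) - 483 = -2095 - 483 = -2578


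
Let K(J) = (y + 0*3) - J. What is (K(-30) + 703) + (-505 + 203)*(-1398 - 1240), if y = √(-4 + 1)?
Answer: 797409 + I*√3 ≈ 7.9741e+5 + 1.732*I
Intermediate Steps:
y = I*√3 (y = √(-3) = I*√3 ≈ 1.732*I)
K(J) = -J + I*√3 (K(J) = (I*√3 + 0*3) - J = (I*√3 + 0) - J = I*√3 - J = -J + I*√3)
(K(-30) + 703) + (-505 + 203)*(-1398 - 1240) = ((-1*(-30) + I*√3) + 703) + (-505 + 203)*(-1398 - 1240) = ((30 + I*√3) + 703) - 302*(-2638) = (733 + I*√3) + 796676 = 797409 + I*√3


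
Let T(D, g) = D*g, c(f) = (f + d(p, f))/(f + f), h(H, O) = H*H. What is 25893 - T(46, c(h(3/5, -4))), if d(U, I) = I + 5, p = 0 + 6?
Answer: 229748/9 ≈ 25528.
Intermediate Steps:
p = 6
h(H, O) = H²
d(U, I) = 5 + I
c(f) = (5 + 2*f)/(2*f) (c(f) = (f + (5 + f))/(f + f) = (5 + 2*f)/((2*f)) = (5 + 2*f)*(1/(2*f)) = (5 + 2*f)/(2*f))
25893 - T(46, c(h(3/5, -4))) = 25893 - 46*(5/2 + (3/5)²)/((3/5)²) = 25893 - 46*(5/2 + (3*(⅕))²)/((3*(⅕))²) = 25893 - 46*(5/2 + (⅗)²)/((⅗)²) = 25893 - 46*(5/2 + 9/25)/(9/25) = 25893 - 46*(25/9)*(143/50) = 25893 - 46*143/18 = 25893 - 1*3289/9 = 25893 - 3289/9 = 229748/9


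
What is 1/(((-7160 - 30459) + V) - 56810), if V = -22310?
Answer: -1/116739 ≈ -8.5661e-6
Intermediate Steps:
1/(((-7160 - 30459) + V) - 56810) = 1/(((-7160 - 30459) - 22310) - 56810) = 1/((-37619 - 22310) - 56810) = 1/(-59929 - 56810) = 1/(-116739) = -1/116739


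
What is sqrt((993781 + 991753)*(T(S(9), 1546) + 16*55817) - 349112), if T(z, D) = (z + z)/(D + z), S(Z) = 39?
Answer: 14*sqrt(22728260678436995)/1585 ≈ 1.3316e+6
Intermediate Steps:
T(z, D) = 2*z/(D + z) (T(z, D) = (2*z)/(D + z) = 2*z/(D + z))
sqrt((993781 + 991753)*(T(S(9), 1546) + 16*55817) - 349112) = sqrt((993781 + 991753)*(2*39/(1546 + 39) + 16*55817) - 349112) = sqrt(1985534*(2*39/1585 + 893072) - 349112) = sqrt(1985534*(2*39*(1/1585) + 893072) - 349112) = sqrt(1985534*(78/1585 + 893072) - 349112) = sqrt(1985534*(1415519198/1585) - 349112) = sqrt(2810561495281732/1585 - 349112) = sqrt(2810560941939212/1585) = 14*sqrt(22728260678436995)/1585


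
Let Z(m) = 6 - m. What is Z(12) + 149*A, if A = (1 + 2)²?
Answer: 1335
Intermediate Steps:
A = 9 (A = 3² = 9)
Z(12) + 149*A = (6 - 1*12) + 149*9 = (6 - 12) + 1341 = -6 + 1341 = 1335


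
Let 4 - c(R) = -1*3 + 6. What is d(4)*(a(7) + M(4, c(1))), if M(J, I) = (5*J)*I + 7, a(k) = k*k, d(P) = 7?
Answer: 532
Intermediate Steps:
c(R) = 1 (c(R) = 4 - (-1*3 + 6) = 4 - (-3 + 6) = 4 - 1*3 = 4 - 3 = 1)
a(k) = k²
M(J, I) = 7 + 5*I*J (M(J, I) = 5*I*J + 7 = 7 + 5*I*J)
d(4)*(a(7) + M(4, c(1))) = 7*(7² + (7 + 5*1*4)) = 7*(49 + (7 + 20)) = 7*(49 + 27) = 7*76 = 532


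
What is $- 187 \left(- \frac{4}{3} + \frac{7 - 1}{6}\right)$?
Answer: $\frac{187}{3} \approx 62.333$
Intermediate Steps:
$- 187 \left(- \frac{4}{3} + \frac{7 - 1}{6}\right) = - 187 \left(\left(-4\right) \frac{1}{3} + \left(7 - 1\right) \frac{1}{6}\right) = - 187 \left(- \frac{4}{3} + 6 \cdot \frac{1}{6}\right) = - 187 \left(- \frac{4}{3} + 1\right) = \left(-187\right) \left(- \frac{1}{3}\right) = \frac{187}{3}$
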